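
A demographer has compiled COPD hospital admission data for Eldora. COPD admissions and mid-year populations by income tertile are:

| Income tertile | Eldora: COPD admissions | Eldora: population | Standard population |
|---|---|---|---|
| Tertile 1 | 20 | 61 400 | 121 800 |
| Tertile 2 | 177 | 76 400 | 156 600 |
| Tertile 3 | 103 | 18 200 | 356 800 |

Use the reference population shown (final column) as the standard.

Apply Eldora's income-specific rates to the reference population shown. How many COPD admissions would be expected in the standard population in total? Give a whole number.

Income-specific rates per 10 000 for Eldora: 3.26, 23.17, 56.59.
Expected COPD admissions = Σ (standard pop × income-specific rate ÷ 10 000)
= 121 800×3.26/10 000 + 156 600×23.17/10 000 + 356 800×56.59/10 000
= 39.67 + 362.80 + 2019.25 = 2421.73.

2422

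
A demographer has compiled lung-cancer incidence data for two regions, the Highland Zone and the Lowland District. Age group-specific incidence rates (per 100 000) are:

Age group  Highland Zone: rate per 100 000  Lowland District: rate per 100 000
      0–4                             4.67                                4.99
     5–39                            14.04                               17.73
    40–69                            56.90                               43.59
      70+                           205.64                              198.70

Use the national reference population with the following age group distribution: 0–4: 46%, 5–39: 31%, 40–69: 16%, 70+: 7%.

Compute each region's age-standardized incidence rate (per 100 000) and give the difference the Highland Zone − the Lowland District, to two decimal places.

1.32

Standard weights: 0.46, 0.31, 0.16, 0.07.
The Highland Zone: 0.4600×4.67 + 0.3100×14.04 + 0.1600×56.90 + 0.0700×205.64 = 29.9994 per 100 000.
The Lowland District: 0.4600×4.99 + 0.3100×17.73 + 0.1600×43.59 + 0.0700×198.70 = 28.6751 per 100 000.
Difference = 29.9994 − 28.6751 = 1.3243.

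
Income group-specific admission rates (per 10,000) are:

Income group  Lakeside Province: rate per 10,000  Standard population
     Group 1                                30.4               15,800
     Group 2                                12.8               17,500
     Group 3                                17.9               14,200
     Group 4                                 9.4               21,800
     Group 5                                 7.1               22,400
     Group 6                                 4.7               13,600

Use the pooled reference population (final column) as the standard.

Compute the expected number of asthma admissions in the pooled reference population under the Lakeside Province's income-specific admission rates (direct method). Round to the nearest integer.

139

Expected asthma admissions = Σ (standard pop × income-specific rate ÷ 10,000)
= 15,800×30.4/10,000 + 17,500×12.8/10,000 + 14,200×17.9/10,000 + 21,800×9.4/10,000 + 22,400×7.1/10,000 + 13,600×4.7/10,000
= 48.03 + 22.40 + 25.42 + 20.49 + 15.90 + 6.39 = 138.64.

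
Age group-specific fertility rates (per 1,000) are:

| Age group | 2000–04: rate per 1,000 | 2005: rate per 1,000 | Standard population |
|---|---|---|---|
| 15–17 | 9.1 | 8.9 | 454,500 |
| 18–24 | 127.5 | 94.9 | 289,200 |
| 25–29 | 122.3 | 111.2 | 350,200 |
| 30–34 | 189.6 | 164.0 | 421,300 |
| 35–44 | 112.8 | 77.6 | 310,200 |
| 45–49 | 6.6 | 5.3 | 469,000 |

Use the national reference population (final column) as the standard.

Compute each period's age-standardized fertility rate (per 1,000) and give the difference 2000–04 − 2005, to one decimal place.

15.6

Standard total = 2,294,400; weights = 0.1981, 0.1260, 0.1526, 0.1836, 0.1352, 0.2044.
2000–04: 0.1981×9.1 + 0.1260×127.5 + 0.1526×122.3 + 0.1836×189.6 + 0.1352×112.8 + 0.2044×6.6 = 87.9545 per 1,000.
2005: 0.1981×8.9 + 0.1260×94.9 + 0.1526×111.2 + 0.1836×164.0 + 0.1352×77.6 + 0.2044×5.3 = 72.3862 per 1,000.
Difference = 87.9545 − 72.3862 = 15.5684.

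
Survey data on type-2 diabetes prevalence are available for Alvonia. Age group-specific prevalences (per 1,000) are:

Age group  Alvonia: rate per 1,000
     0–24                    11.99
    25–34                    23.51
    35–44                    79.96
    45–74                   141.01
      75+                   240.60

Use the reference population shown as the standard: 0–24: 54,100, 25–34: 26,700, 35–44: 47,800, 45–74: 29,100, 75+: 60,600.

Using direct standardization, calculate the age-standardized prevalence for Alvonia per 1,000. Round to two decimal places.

Standard total = 218,300; weights = 0.2478, 0.1223, 0.2190, 0.1333, 0.2776.
Standardized rate: 0.2478×11.99 + 0.1223×23.51 + 0.2190×79.96 + 0.1333×141.01 + 0.2776×240.60 = 108.9428 per 1,000.

108.94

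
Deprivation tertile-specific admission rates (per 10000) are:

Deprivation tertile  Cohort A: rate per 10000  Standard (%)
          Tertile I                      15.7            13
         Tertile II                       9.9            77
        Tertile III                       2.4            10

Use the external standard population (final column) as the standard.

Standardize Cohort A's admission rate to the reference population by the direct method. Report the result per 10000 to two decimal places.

9.90

Standard weights: 0.13, 0.77, 0.10.
Standardized rate: 0.1300×15.7 + 0.7700×9.9 + 0.1000×2.4 = 9.9040 per 10000.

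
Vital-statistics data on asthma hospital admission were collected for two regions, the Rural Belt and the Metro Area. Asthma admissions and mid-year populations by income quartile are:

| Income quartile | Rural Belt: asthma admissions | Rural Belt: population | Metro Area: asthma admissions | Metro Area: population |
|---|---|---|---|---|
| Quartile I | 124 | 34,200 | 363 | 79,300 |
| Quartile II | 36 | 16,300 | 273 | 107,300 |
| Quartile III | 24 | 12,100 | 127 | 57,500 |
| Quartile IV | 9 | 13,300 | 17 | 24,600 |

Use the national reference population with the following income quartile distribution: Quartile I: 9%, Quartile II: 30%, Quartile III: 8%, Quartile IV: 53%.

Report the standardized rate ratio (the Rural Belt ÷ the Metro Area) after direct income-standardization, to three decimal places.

Income-specific rates per 10,000 for the Rural Belt: 36.26, 22.09, 19.83, 6.77.
For the Metro Area: 45.78, 25.44, 22.09, 6.91.
Standard weights: 0.09, 0.30, 0.08, 0.53.
The Rural Belt: 0.0900×36.26 + 0.3000×22.09 + 0.0800×19.83 + 0.5300×6.77 = 15.0622 per 10,000.
The Metro Area: 0.0900×45.78 + 0.3000×25.44 + 0.0800×22.09 + 0.5300×6.91 = 17.1822 per 10,000.
Ratio = 15.0622 ÷ 17.1822 = 0.87662.

0.877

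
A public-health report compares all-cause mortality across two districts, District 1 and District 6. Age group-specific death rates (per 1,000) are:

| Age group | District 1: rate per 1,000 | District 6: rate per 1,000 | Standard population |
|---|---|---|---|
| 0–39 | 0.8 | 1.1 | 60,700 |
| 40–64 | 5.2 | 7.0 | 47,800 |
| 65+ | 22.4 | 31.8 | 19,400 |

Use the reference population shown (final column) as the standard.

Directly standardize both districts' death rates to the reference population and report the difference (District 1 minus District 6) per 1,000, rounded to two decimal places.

Standard total = 127,900; weights = 0.4746, 0.3737, 0.1517.
District 1: 0.4746×0.8 + 0.3737×5.2 + 0.1517×22.4 = 5.7207 per 1,000.
District 6: 0.4746×1.1 + 0.3737×7.0 + 0.1517×31.8 = 7.9616 per 1,000.
Difference = 5.7207 − 7.9616 = -2.2409.

-2.24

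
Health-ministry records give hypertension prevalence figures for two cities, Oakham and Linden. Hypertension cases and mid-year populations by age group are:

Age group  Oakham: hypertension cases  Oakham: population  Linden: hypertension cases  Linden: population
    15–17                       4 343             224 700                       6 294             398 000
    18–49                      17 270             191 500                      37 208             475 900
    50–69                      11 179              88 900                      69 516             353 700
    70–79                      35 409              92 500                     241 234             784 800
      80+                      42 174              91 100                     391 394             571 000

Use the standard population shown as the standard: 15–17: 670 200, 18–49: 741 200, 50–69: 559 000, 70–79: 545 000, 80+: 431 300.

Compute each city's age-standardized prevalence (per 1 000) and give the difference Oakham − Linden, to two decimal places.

-28.23

Age-specific rates per 1 000 for Oakham: 19.328, 90.183, 125.748, 382.800, 462.942.
For Linden: 15.814, 78.184, 196.539, 307.383, 685.454.
Standard total = 2 946 700; weights = 0.2274, 0.2515, 0.1897, 0.1850, 0.1464.
Oakham: 0.2274×19.328 + 0.2515×90.183 + 0.1897×125.748 + 0.1850×382.800 + 0.1464×462.942 = 189.4944 per 1 000.
Linden: 0.2274×15.814 + 0.2515×78.184 + 0.1897×196.539 + 0.1850×307.383 + 0.1464×685.454 = 217.7263 per 1 000.
Difference = 189.4944 − 217.7263 = -28.2320.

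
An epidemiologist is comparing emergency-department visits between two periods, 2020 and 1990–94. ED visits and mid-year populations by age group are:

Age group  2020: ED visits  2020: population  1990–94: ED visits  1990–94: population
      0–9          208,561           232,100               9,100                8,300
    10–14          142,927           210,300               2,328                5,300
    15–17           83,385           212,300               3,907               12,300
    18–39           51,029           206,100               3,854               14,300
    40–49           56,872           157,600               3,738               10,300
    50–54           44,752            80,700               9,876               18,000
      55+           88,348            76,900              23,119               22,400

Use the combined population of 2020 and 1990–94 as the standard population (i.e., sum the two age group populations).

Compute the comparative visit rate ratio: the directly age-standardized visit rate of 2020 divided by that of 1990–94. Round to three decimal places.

1.040

Age-specific rates per 1,000 for 2020: 898.583, 679.634, 392.770, 247.593, 360.863, 554.548, 1148.869.
For 1990–94: 1096.386, 439.245, 317.642, 269.510, 362.913, 548.667, 1032.098.
Combined standard total = 1,266,900; weights = 0.1898, 0.1702, 0.1773, 0.1740, 0.1325, 0.0779, 0.0784.
2020: 0.1898×898.583 + 0.1702×679.634 + 0.1773×392.770 + 0.1740×247.593 + 0.1325×360.863 + 0.0779×554.548 + 0.0784×1148.869 = 579.9506 per 1,000.
1990–94: 0.1898×1096.386 + 0.1702×439.245 + 0.1773×317.642 + 0.1740×269.510 + 0.1325×362.913 + 0.0779×548.667 + 0.0784×1032.098 = 557.7305 per 1,000.
Ratio = 579.9506 ÷ 557.7305 = 1.03984.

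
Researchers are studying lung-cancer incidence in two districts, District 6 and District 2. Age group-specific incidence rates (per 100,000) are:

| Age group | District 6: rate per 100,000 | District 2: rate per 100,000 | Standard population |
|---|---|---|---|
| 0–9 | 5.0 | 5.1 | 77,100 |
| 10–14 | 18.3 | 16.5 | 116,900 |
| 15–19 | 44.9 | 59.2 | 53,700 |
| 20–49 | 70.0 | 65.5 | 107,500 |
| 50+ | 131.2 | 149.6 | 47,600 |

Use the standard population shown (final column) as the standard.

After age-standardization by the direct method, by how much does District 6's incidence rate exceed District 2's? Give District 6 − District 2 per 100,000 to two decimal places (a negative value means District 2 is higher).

-2.38

Standard total = 402,800; weights = 0.1914, 0.2902, 0.1333, 0.2669, 0.1182.
District 6: 0.1914×5.0 + 0.2902×18.3 + 0.1333×44.9 + 0.2669×70.0 + 0.1182×131.2 = 46.4400 per 100,000.
District 2: 0.1914×5.1 + 0.2902×16.5 + 0.1333×59.2 + 0.2669×65.5 + 0.1182×149.6 = 48.8166 per 100,000.
Difference = 46.4400 − 48.8166 = -2.3766.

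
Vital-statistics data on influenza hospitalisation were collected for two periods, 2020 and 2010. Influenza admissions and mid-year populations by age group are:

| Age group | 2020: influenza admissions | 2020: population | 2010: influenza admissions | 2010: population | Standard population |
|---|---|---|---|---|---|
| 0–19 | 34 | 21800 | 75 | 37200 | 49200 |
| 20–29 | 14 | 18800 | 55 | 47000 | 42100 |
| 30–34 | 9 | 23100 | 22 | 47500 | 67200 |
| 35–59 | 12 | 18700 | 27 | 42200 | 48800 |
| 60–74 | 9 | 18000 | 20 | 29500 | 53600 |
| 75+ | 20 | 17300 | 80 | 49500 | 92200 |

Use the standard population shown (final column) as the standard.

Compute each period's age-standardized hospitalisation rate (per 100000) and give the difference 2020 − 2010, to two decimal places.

Age-specific rates per 100000 for 2020: 155.96, 74.47, 38.96, 64.17, 50.00, 115.61.
For 2010: 201.61, 117.02, 46.32, 63.98, 67.80, 161.62.
Standard total = 353100; weights = 0.1393, 0.1192, 0.1903, 0.1382, 0.1518, 0.2611.
2020: 0.1393×155.96 + 0.1192×74.47 + 0.1903×38.96 + 0.1382×64.17 + 0.1518×50.00 + 0.2611×115.61 = 84.6706 per 100000.
2010: 0.1393×201.61 + 0.1192×117.02 + 0.1903×46.32 + 0.1382×63.98 + 0.1518×67.80 + 0.2611×161.62 = 112.1936 per 100000.
Difference = 84.6706 − 112.1936 = -27.5230.

-27.52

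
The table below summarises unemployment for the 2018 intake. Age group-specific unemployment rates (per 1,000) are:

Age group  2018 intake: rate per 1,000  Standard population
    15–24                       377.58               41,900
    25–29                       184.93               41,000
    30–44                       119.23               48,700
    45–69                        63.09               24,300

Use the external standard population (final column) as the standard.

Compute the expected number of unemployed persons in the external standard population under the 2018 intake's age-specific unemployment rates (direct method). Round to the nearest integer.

30742

Expected unemployed persons = Σ (standard pop × age-specific rate ÷ 1,000)
= 41,900×377.58/1,000 + 41,000×184.93/1,000 + 48,700×119.23/1,000 + 24,300×63.09/1,000
= 15820.60 + 7582.13 + 5806.50 + 1533.09 = 30742.32.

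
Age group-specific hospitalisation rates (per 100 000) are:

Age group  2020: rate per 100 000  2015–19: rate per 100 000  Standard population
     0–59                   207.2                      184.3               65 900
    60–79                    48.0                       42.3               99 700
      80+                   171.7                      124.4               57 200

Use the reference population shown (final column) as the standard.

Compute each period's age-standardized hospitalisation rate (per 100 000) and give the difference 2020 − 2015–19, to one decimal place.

21.5

Standard total = 222 800; weights = 0.2958, 0.4475, 0.2567.
2020: 0.2958×207.2 + 0.4475×48.0 + 0.2567×171.7 = 126.8461 per 100 000.
2015–19: 0.2958×184.3 + 0.4475×42.3 + 0.2567×124.4 = 105.3786 per 100 000.
Difference = 126.8461 − 105.3786 = 21.4675.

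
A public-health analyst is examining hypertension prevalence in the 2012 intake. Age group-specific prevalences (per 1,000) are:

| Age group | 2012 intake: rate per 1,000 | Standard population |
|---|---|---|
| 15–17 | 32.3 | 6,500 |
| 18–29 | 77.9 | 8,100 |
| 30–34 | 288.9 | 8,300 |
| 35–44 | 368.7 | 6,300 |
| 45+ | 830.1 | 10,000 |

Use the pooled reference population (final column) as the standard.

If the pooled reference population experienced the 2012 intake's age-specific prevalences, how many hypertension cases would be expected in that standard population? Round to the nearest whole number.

13863

Expected hypertension cases = Σ (standard pop × age-specific rate ÷ 1,000)
= 6,500×32.3/1,000 + 8,100×77.9/1,000 + 8,300×288.9/1,000 + 6,300×368.7/1,000 + 10,000×830.1/1,000
= 209.95 + 630.99 + 2397.87 + 2322.81 + 8301.00 = 13862.62.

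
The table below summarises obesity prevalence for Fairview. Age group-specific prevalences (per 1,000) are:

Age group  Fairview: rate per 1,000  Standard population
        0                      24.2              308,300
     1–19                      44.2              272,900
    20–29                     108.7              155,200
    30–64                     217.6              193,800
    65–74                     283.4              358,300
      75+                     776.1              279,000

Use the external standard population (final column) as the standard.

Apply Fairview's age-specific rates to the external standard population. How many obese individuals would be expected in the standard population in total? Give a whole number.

396638

Expected obese individuals = Σ (standard pop × age-specific rate ÷ 1,000)
= 308,300×24.2/1,000 + 272,900×44.2/1,000 + 155,200×108.7/1,000 + 193,800×217.6/1,000 + 358,300×283.4/1,000 + 279,000×776.1/1,000
= 7460.86 + 12062.18 + 16870.24 + 42170.88 + 101542.22 + 216531.90 = 396638.28.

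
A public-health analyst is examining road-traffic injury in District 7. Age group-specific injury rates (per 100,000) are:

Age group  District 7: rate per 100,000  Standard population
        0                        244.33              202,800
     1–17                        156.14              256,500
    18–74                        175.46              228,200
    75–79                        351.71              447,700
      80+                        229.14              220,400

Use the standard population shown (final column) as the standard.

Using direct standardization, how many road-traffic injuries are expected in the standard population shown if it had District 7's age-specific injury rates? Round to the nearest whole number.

Expected road-traffic injuries = Σ (standard pop × age-specific rate ÷ 100,000)
= 202,800×244.33/100,000 + 256,500×156.14/100,000 + 228,200×175.46/100,000 + 447,700×351.71/100,000 + 220,400×229.14/100,000
= 495.50 + 400.50 + 400.40 + 1574.61 + 505.02 = 3376.03.

3376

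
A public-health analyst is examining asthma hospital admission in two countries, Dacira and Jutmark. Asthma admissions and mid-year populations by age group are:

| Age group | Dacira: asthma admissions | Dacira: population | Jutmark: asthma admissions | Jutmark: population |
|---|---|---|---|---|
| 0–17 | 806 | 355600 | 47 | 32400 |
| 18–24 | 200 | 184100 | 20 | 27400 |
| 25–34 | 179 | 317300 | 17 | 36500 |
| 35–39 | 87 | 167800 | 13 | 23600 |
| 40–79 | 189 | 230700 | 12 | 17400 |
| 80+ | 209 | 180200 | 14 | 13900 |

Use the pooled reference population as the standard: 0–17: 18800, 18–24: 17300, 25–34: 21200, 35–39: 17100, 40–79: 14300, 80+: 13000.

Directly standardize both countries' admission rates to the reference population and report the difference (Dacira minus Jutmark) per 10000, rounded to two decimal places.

2.64

Age-specific rates per 10000 for Dacira: 22.67, 10.86, 5.64, 5.18, 8.19, 11.60.
For Jutmark: 14.51, 7.30, 4.66, 5.51, 6.90, 10.07.
Standard total = 101700; weights = 0.1849, 0.1701, 0.2085, 0.1681, 0.1406, 0.1278.
Dacira: 0.1849×22.67 + 0.1701×10.86 + 0.2085×5.64 + 0.1681×5.18 + 0.1406×8.19 + 0.1278×11.60 = 10.7202 per 10000.
Jutmark: 0.1849×14.51 + 0.1701×7.30 + 0.2085×4.66 + 0.1681×5.51 + 0.1406×6.90 + 0.1278×10.07 = 8.0775 per 10000.
Difference = 10.7202 − 8.0775 = 2.6427.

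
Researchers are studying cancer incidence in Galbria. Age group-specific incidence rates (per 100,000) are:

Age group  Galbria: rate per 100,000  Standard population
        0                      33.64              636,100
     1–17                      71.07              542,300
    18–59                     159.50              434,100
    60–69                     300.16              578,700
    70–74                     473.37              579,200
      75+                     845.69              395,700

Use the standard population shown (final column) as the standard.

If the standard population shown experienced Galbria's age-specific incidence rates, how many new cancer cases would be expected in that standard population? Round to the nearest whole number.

9117

Expected new cancer cases = Σ (standard pop × age-specific rate ÷ 100,000)
= 636,100×33.64/100,000 + 542,300×71.07/100,000 + 434,100×159.50/100,000 + 578,700×300.16/100,000 + 579,200×473.37/100,000 + 395,700×845.69/100,000
= 213.98 + 385.41 + 692.39 + 1737.03 + 2741.76 + 3346.40 = 9116.97.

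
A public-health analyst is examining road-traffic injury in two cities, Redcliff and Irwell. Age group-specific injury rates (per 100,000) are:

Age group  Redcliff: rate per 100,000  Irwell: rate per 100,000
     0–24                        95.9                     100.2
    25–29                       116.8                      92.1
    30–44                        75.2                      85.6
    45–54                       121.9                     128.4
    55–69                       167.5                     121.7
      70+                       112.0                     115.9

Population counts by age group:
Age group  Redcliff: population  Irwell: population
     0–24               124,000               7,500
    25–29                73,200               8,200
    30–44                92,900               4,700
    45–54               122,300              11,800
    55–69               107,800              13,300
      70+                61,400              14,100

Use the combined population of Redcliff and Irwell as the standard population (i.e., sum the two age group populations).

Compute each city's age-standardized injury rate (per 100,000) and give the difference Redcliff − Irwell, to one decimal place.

Combined standard total = 641,200; weights = 0.2051, 0.1269, 0.1522, 0.2091, 0.1889, 0.1177.
Redcliff: 0.2051×95.9 + 0.1269×116.8 + 0.1522×75.2 + 0.2091×121.9 + 0.1889×167.5 + 0.1177×112.0 = 116.2585 per 100,000.
Irwell: 0.2051×100.2 + 0.1269×92.1 + 0.1522×85.6 + 0.2091×128.4 + 0.1889×121.7 + 0.1177×115.9 = 108.7563 per 100,000.
Difference = 116.2585 − 108.7563 = 7.5021.

7.5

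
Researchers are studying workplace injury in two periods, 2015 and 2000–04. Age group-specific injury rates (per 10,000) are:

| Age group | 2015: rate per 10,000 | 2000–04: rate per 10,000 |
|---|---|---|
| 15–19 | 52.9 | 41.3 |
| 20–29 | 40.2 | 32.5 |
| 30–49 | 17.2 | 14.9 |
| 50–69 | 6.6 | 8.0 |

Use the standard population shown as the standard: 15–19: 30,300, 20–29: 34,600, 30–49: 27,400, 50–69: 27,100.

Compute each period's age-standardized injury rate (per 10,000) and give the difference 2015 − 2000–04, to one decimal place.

5.4

Standard total = 119,400; weights = 0.2538, 0.2898, 0.2295, 0.2270.
2015: 0.2538×52.9 + 0.2898×40.2 + 0.2295×17.2 + 0.2270×6.6 = 30.5187 per 10,000.
2000–04: 0.2538×41.3 + 0.2898×32.5 + 0.2295×14.9 + 0.2270×8.0 = 25.1336 per 10,000.
Difference = 30.5187 − 25.1336 = 5.3851.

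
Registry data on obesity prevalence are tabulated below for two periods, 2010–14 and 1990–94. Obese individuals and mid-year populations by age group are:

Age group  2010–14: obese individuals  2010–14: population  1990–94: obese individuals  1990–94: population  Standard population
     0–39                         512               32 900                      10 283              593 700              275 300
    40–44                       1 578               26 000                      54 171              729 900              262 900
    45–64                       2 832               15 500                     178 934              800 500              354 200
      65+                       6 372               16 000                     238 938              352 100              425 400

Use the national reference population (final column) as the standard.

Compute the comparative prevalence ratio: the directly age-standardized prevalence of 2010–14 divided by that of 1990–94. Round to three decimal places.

0.649

Age-specific rates per 1 000 for 2010–14: 15.562, 60.692, 182.710, 398.250.
For 1990–94: 17.320, 74.217, 223.528, 678.608.
Standard total = 1 317 800; weights = 0.2089, 0.1995, 0.2688, 0.3228.
2010–14: 0.2089×15.562 + 0.1995×60.692 + 0.2688×182.710 + 0.3228×398.250 = 193.0275 per 1 000.
1990–94: 0.2089×17.320 + 0.1995×74.217 + 0.2688×223.528 + 0.3228×678.608 = 297.5667 per 1 000.
Ratio = 193.0275 ÷ 297.5667 = 0.64869.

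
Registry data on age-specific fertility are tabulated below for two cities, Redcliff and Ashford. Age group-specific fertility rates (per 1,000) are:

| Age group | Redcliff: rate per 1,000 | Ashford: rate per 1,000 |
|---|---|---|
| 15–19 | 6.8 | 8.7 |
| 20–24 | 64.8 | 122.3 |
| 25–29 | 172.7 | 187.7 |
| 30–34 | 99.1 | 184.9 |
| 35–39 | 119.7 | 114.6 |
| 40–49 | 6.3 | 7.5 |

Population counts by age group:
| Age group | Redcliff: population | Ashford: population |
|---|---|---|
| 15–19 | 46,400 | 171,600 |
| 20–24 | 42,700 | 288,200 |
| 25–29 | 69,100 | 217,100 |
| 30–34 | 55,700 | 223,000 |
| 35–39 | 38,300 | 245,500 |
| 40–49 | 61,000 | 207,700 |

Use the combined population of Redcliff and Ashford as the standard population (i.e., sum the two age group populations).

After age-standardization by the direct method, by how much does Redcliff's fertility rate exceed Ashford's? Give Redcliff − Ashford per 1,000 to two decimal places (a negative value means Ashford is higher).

Combined standard total = 1,666,300; weights = 0.1308, 0.1986, 0.1718, 0.1673, 0.1703, 0.1613.
Redcliff: 0.1308×6.8 + 0.1986×64.8 + 0.1718×172.7 + 0.1673×99.1 + 0.1703×119.7 + 0.1613×6.3 = 81.3985 per 1,000.
Ashford: 0.1308×8.7 + 0.1986×122.3 + 0.1718×187.7 + 0.1673×184.9 + 0.1703×114.6 + 0.1613×7.5 = 109.3175 per 1,000.
Difference = 81.3985 − 109.3175 = -27.9190.

-27.92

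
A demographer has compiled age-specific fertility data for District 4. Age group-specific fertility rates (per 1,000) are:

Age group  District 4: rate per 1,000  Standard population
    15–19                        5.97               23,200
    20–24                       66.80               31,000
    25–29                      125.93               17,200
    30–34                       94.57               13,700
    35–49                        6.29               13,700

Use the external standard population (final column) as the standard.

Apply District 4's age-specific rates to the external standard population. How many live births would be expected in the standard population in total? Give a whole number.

Expected live births = Σ (standard pop × age-specific rate ÷ 1,000)
= 23,200×5.97/1,000 + 31,000×66.80/1,000 + 17,200×125.93/1,000 + 13,700×94.57/1,000 + 13,700×6.29/1,000
= 138.50 + 2070.80 + 2166.00 + 1295.61 + 86.17 = 5757.08.

5757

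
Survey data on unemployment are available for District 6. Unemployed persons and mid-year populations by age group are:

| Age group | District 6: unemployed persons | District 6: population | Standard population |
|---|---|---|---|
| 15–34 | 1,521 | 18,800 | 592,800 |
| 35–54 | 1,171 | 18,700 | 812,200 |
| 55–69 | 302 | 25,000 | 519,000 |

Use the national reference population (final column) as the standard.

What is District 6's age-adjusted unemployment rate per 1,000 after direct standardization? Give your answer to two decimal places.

Age-specific rates per 1,000 for District 6: 80.904, 62.620, 12.080.
Standard total = 1,924,000; weights = 0.3081, 0.4221, 0.2698.
Standardized rate: 0.3081×80.904 + 0.4221×62.620 + 0.2698×12.080 = 54.6205 per 1,000.

54.62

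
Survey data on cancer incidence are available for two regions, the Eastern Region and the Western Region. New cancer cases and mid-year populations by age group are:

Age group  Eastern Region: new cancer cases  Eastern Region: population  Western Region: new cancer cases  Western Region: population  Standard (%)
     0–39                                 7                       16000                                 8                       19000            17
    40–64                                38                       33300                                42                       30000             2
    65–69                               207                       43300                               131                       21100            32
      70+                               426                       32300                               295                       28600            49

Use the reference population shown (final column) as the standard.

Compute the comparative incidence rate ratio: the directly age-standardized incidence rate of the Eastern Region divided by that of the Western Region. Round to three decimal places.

1.133

Age-specific rates per 100000 for the Eastern Region: 43.75, 114.11, 478.06, 1318.89.
For the Western Region: 42.11, 140.00, 620.85, 1031.47.
Standard weights: 0.17, 0.02, 0.32, 0.49.
The Eastern Region: 0.1700×43.75 + 0.0200×114.11 + 0.3200×478.06 + 0.4900×1318.89 = 808.9529 per 100000.
The Western Region: 0.1700×42.11 + 0.0200×140.00 + 0.3200×620.85 + 0.4900×1031.47 = 714.0505 per 100000.
Ratio = 808.9529 ÷ 714.0505 = 1.13291.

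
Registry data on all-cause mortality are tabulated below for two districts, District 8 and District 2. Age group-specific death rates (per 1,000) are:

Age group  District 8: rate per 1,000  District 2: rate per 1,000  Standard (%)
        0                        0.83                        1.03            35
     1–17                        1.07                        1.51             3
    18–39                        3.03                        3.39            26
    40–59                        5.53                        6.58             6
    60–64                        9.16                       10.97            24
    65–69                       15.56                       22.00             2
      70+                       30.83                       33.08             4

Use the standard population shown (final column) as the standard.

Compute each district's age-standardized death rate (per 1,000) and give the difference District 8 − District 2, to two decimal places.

Standard weights: 0.35, 0.03, 0.26, 0.06, 0.24, 0.02, 0.04.
District 8: 0.3500×0.83 + 0.0300×1.07 + 0.2600×3.03 + 0.0600×5.53 + 0.2400×9.16 + 0.0200×15.56 + 0.0400×30.83 = 5.1850 per 1,000.
District 2: 0.3500×1.03 + 0.0300×1.51 + 0.2600×3.39 + 0.0600×6.58 + 0.2400×10.97 + 0.0200×22.00 + 0.0400×33.08 = 6.0780 per 1,000.
Difference = 5.1850 − 6.0780 = -0.8930.

-0.89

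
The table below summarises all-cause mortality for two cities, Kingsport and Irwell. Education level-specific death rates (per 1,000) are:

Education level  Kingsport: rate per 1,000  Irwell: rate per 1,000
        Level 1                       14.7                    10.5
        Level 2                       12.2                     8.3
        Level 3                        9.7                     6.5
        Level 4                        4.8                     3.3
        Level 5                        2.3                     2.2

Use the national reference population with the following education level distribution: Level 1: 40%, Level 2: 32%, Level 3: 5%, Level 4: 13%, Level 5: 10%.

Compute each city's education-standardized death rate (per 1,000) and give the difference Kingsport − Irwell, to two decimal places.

3.29

Standard weights: 0.40, 0.32, 0.05, 0.13, 0.10.
Kingsport: 0.4000×14.7 + 0.3200×12.2 + 0.0500×9.7 + 0.1300×4.8 + 0.1000×2.3 = 11.1230 per 1,000.
Irwell: 0.4000×10.5 + 0.3200×8.3 + 0.0500×6.5 + 0.1300×3.3 + 0.1000×2.2 = 7.8300 per 1,000.
Difference = 11.1230 − 7.8300 = 3.2930.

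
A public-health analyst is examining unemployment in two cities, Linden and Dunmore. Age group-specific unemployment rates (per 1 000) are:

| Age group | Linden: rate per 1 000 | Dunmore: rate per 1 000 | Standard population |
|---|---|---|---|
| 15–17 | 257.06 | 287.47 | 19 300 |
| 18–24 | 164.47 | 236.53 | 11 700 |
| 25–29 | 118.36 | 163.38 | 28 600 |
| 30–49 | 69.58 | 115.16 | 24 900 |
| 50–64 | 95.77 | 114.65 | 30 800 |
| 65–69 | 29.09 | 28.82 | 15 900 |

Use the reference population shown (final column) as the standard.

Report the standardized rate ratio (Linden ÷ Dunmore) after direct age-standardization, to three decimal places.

0.777

Standard total = 131 200; weights = 0.1471, 0.0892, 0.2180, 0.1898, 0.2348, 0.1212.
Linden: 0.1471×257.06 + 0.0892×164.47 + 0.2180×118.36 + 0.1898×69.58 + 0.2348×95.77 + 0.1212×29.09 = 117.4957 per 1 000.
Dunmore: 0.1471×287.47 + 0.0892×236.53 + 0.2180×163.38 + 0.1898×115.16 + 0.2348×114.65 + 0.1212×28.82 = 151.2590 per 1 000.
Ratio = 117.4957 ÷ 151.2590 = 0.77679.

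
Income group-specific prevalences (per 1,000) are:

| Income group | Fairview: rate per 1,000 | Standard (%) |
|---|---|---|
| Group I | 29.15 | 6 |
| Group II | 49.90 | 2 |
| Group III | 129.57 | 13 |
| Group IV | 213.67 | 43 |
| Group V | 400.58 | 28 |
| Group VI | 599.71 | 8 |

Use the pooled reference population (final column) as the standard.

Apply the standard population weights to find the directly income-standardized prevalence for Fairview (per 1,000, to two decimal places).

271.61

Standard weights: 0.06, 0.02, 0.13, 0.43, 0.28, 0.08.
Standardized rate: 0.0600×29.15 + 0.0200×49.90 + 0.1300×129.57 + 0.4300×213.67 + 0.2800×400.58 + 0.0800×599.71 = 271.6084 per 1,000.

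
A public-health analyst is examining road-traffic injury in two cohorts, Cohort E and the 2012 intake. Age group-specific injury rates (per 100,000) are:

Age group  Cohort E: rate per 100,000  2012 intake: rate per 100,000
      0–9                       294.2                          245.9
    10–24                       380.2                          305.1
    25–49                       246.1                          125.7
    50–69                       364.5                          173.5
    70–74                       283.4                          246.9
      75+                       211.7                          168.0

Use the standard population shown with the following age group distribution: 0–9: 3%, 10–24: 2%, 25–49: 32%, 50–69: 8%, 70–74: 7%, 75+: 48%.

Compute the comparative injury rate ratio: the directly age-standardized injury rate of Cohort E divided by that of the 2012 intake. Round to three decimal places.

Standard weights: 0.03, 0.02, 0.32, 0.08, 0.07, 0.48.
Cohort E: 0.0300×294.2 + 0.0200×380.2 + 0.3200×246.1 + 0.0800×364.5 + 0.0700×283.4 + 0.4800×211.7 = 245.7960 per 100,000.
The 2012 intake: 0.0300×245.9 + 0.0200×305.1 + 0.3200×125.7 + 0.0800×173.5 + 0.0700×246.9 + 0.4800×168.0 = 165.5060 per 100,000.
Ratio = 245.7960 ÷ 165.5060 = 1.48512.

1.485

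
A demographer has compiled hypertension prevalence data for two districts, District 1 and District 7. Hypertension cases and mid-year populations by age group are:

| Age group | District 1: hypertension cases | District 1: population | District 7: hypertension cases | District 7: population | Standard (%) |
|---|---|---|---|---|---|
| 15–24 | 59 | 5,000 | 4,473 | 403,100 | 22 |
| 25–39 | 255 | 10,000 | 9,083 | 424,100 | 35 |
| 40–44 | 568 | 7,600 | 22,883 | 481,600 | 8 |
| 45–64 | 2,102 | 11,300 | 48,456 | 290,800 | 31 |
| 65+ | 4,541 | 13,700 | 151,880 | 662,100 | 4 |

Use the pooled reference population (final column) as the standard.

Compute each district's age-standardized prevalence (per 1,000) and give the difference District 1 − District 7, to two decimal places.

Age-specific rates per 1,000 for District 1: 11.800, 25.500, 74.737, 186.018, 331.460.
For District 7: 11.097, 21.417, 47.515, 166.630, 229.391.
Standard weights: 0.22, 0.35, 0.08, 0.31, 0.04.
District 1: 0.2200×11.800 + 0.3500×25.500 + 0.0800×74.737 + 0.3100×186.018 + 0.0400×331.460 = 88.4238 per 1,000.
District 7: 0.2200×11.097 + 0.3500×21.417 + 0.0800×47.515 + 0.3100×166.630 + 0.0400×229.391 = 74.5693 per 1,000.
Difference = 88.4238 − 74.5693 = 13.8545.

13.85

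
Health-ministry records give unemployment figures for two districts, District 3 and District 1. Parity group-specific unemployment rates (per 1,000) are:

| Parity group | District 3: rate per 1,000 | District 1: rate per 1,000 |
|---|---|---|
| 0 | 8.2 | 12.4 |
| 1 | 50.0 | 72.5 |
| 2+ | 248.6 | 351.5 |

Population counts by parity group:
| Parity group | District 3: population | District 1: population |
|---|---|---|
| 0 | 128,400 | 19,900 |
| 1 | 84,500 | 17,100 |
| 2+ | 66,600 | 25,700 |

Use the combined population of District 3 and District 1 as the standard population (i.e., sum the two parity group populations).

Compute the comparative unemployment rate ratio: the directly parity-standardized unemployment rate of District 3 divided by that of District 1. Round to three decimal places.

Combined standard total = 342,200; weights = 0.4334, 0.2969, 0.2697.
District 3: 0.4334×8.2 + 0.2969×50.0 + 0.2697×248.6 = 85.4525 per 1,000.
District 1: 0.4334×12.4 + 0.2969×72.5 + 0.2697×351.5 = 121.7077 per 1,000.
Ratio = 85.4525 ÷ 121.7077 = 0.70211.

0.702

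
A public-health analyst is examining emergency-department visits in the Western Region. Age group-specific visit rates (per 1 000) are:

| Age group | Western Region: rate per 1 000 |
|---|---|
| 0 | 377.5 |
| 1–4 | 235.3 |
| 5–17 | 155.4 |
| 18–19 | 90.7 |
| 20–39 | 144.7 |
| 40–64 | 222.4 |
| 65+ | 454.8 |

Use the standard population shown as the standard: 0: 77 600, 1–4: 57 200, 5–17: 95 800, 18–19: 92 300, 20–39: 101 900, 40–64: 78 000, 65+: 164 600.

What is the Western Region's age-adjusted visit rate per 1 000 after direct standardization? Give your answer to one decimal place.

Standard total = 667 400; weights = 0.1163, 0.0857, 0.1435, 0.1383, 0.1527, 0.1169, 0.2466.
Standardized rate: 0.1163×377.5 + 0.0857×235.3 + 0.1435×155.4 + 0.1383×90.7 + 0.1527×144.7 + 0.1169×222.4 + 0.2466×454.8 = 259.1614 per 1 000.

259.2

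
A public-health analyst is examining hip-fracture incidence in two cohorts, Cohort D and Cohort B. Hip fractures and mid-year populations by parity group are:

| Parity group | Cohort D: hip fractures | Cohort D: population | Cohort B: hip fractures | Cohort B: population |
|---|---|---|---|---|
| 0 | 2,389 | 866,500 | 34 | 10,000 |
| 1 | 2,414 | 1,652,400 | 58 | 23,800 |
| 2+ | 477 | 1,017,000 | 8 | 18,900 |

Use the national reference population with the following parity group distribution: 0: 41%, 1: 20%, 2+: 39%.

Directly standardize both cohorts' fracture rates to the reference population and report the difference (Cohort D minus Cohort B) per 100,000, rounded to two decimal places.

-44.10

Parity-specific rates per 100,000 for Cohort D: 275.71, 146.09, 46.90.
For Cohort B: 340.00, 243.70, 42.33.
Standard weights: 0.41, 0.20, 0.39.
Cohort D: 0.4100×275.71 + 0.2000×146.09 + 0.3900×46.90 = 160.5500 per 100,000.
Cohort B: 0.4100×340.00 + 0.2000×243.70 + 0.3900×42.33 = 204.6474 per 100,000.
Difference = 160.5500 − 204.6474 = -44.0975.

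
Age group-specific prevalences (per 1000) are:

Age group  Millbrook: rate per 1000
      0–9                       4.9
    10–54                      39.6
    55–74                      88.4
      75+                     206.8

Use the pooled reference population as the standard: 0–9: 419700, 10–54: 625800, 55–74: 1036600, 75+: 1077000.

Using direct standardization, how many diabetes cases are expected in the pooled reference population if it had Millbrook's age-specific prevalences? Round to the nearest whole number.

Expected diabetes cases = Σ (standard pop × age-specific rate ÷ 1000)
= 419700×4.9/1000 + 625800×39.6/1000 + 1036600×88.4/1000 + 1077000×206.8/1000
= 2056.53 + 24781.68 + 91635.44 + 222723.60 = 341197.25.

341197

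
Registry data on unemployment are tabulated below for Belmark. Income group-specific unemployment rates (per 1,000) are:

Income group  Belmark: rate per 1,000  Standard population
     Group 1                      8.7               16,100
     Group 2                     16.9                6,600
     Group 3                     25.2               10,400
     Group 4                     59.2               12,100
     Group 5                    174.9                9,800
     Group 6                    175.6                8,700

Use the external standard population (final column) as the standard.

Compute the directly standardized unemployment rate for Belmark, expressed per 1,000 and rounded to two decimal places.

70.20

Standard total = 63,700; weights = 0.2527, 0.1036, 0.1633, 0.1900, 0.1538, 0.1366.
Standardized rate: 0.2527×8.7 + 0.1036×16.9 + 0.1633×25.2 + 0.1900×59.2 + 0.1538×174.9 + 0.1366×175.6 = 70.2002 per 1,000.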